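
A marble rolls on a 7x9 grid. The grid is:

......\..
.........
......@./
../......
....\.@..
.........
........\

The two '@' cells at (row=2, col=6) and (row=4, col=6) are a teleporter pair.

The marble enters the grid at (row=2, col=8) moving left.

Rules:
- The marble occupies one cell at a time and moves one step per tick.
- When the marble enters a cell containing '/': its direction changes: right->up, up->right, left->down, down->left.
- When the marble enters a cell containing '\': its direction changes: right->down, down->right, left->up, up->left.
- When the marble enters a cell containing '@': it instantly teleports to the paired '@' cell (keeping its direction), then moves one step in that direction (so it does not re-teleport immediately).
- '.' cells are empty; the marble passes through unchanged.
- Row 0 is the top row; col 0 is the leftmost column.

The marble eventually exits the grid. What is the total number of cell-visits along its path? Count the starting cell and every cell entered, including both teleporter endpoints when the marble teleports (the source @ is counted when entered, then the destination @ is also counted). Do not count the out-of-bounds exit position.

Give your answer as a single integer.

Answer: 5

Derivation:
Step 1: enter (2,8), '/' deflects left->down, move down to (3,8)
Step 2: enter (3,8), '.' pass, move down to (4,8)
Step 3: enter (4,8), '.' pass, move down to (5,8)
Step 4: enter (5,8), '.' pass, move down to (6,8)
Step 5: enter (6,8), '\' deflects down->right, move right to (6,9)
Step 6: at (6,9) — EXIT via right edge, pos 6
Path length (cell visits): 5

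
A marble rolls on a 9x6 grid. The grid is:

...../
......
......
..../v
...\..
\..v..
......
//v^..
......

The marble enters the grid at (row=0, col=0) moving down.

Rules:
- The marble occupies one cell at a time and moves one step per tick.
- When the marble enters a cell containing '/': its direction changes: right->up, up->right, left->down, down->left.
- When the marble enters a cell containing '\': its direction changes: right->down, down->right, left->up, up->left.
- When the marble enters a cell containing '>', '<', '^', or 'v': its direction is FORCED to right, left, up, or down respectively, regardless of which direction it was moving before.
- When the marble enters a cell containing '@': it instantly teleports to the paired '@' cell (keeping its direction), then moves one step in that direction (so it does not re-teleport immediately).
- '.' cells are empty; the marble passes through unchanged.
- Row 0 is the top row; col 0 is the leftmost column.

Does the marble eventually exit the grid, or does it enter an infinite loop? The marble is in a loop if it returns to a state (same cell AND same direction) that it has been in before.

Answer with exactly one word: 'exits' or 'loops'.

Answer: loops

Derivation:
Step 1: enter (0,0), '.' pass, move down to (1,0)
Step 2: enter (1,0), '.' pass, move down to (2,0)
Step 3: enter (2,0), '.' pass, move down to (3,0)
Step 4: enter (3,0), '.' pass, move down to (4,0)
Step 5: enter (4,0), '.' pass, move down to (5,0)
Step 6: enter (5,0), '\' deflects down->right, move right to (5,1)
Step 7: enter (5,1), '.' pass, move right to (5,2)
Step 8: enter (5,2), '.' pass, move right to (5,3)
Step 9: enter (5,3), 'v' forces right->down, move down to (6,3)
Step 10: enter (6,3), '.' pass, move down to (7,3)
Step 11: enter (7,3), '^' forces down->up, move up to (6,3)
Step 12: enter (6,3), '.' pass, move up to (5,3)
Step 13: enter (5,3), 'v' forces up->down, move down to (6,3)
Step 14: at (6,3) dir=down — LOOP DETECTED (seen before)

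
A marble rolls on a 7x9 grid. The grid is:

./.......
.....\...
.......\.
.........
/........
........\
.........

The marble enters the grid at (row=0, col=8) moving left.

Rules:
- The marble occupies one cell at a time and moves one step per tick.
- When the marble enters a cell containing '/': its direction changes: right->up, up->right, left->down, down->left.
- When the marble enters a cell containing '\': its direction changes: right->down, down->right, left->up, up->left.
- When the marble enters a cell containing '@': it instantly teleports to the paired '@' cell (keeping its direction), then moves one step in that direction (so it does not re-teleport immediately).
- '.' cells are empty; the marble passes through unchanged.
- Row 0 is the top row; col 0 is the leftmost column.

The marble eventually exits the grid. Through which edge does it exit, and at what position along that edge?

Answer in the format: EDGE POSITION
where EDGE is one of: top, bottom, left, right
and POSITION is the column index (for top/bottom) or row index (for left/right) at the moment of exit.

Step 1: enter (0,8), '.' pass, move left to (0,7)
Step 2: enter (0,7), '.' pass, move left to (0,6)
Step 3: enter (0,6), '.' pass, move left to (0,5)
Step 4: enter (0,5), '.' pass, move left to (0,4)
Step 5: enter (0,4), '.' pass, move left to (0,3)
Step 6: enter (0,3), '.' pass, move left to (0,2)
Step 7: enter (0,2), '.' pass, move left to (0,1)
Step 8: enter (0,1), '/' deflects left->down, move down to (1,1)
Step 9: enter (1,1), '.' pass, move down to (2,1)
Step 10: enter (2,1), '.' pass, move down to (3,1)
Step 11: enter (3,1), '.' pass, move down to (4,1)
Step 12: enter (4,1), '.' pass, move down to (5,1)
Step 13: enter (5,1), '.' pass, move down to (6,1)
Step 14: enter (6,1), '.' pass, move down to (7,1)
Step 15: at (7,1) — EXIT via bottom edge, pos 1

Answer: bottom 1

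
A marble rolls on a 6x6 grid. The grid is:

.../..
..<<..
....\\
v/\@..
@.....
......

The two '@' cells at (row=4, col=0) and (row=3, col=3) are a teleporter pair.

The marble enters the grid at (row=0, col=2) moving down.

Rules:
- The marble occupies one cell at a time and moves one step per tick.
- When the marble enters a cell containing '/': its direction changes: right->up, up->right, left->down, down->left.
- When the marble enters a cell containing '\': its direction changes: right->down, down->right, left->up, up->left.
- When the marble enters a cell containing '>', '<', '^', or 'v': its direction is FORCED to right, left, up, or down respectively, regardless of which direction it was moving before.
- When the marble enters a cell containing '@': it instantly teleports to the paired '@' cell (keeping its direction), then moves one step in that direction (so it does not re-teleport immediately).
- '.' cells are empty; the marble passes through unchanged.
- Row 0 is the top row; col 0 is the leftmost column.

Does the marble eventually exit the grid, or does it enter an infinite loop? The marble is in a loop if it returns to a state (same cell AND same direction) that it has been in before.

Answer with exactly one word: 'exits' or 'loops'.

Step 1: enter (0,2), '.' pass, move down to (1,2)
Step 2: enter (1,2), '<' forces down->left, move left to (1,1)
Step 3: enter (1,1), '.' pass, move left to (1,0)
Step 4: enter (1,0), '.' pass, move left to (1,-1)
Step 5: at (1,-1) — EXIT via left edge, pos 1

Answer: exits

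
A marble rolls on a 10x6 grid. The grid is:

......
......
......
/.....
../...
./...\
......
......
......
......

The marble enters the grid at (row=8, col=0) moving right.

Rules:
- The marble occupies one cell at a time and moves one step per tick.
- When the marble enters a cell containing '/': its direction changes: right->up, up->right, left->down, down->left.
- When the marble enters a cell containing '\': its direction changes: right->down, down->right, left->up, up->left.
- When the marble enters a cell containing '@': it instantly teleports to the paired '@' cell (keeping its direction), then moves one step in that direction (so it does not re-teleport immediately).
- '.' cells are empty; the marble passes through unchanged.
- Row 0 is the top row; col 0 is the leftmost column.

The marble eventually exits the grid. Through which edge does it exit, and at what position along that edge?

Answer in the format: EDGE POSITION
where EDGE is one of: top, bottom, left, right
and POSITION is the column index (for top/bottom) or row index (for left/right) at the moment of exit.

Answer: right 8

Derivation:
Step 1: enter (8,0), '.' pass, move right to (8,1)
Step 2: enter (8,1), '.' pass, move right to (8,2)
Step 3: enter (8,2), '.' pass, move right to (8,3)
Step 4: enter (8,3), '.' pass, move right to (8,4)
Step 5: enter (8,4), '.' pass, move right to (8,5)
Step 6: enter (8,5), '.' pass, move right to (8,6)
Step 7: at (8,6) — EXIT via right edge, pos 8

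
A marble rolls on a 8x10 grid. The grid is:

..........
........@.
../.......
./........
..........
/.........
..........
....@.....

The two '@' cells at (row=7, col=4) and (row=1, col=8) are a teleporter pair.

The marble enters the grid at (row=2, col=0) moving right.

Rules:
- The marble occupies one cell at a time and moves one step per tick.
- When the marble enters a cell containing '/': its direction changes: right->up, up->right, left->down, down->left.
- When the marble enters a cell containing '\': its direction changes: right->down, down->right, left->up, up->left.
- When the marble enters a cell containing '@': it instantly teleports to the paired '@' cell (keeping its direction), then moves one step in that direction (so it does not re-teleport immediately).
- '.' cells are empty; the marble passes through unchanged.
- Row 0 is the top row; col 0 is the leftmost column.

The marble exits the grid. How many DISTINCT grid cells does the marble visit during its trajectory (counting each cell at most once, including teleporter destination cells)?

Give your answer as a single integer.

Answer: 5

Derivation:
Step 1: enter (2,0), '.' pass, move right to (2,1)
Step 2: enter (2,1), '.' pass, move right to (2,2)
Step 3: enter (2,2), '/' deflects right->up, move up to (1,2)
Step 4: enter (1,2), '.' pass, move up to (0,2)
Step 5: enter (0,2), '.' pass, move up to (-1,2)
Step 6: at (-1,2) — EXIT via top edge, pos 2
Distinct cells visited: 5 (path length 5)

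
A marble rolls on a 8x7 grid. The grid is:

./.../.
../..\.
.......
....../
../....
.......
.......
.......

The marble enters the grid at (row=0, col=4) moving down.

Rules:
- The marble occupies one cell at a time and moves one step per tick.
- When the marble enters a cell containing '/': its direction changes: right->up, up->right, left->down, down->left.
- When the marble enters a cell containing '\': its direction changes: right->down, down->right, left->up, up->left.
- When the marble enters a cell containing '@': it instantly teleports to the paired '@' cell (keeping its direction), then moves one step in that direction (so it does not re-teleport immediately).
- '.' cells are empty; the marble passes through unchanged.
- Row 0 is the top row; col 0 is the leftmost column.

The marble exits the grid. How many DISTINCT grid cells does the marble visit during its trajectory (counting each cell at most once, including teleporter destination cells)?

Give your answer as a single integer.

Answer: 8

Derivation:
Step 1: enter (0,4), '.' pass, move down to (1,4)
Step 2: enter (1,4), '.' pass, move down to (2,4)
Step 3: enter (2,4), '.' pass, move down to (3,4)
Step 4: enter (3,4), '.' pass, move down to (4,4)
Step 5: enter (4,4), '.' pass, move down to (5,4)
Step 6: enter (5,4), '.' pass, move down to (6,4)
Step 7: enter (6,4), '.' pass, move down to (7,4)
Step 8: enter (7,4), '.' pass, move down to (8,4)
Step 9: at (8,4) — EXIT via bottom edge, pos 4
Distinct cells visited: 8 (path length 8)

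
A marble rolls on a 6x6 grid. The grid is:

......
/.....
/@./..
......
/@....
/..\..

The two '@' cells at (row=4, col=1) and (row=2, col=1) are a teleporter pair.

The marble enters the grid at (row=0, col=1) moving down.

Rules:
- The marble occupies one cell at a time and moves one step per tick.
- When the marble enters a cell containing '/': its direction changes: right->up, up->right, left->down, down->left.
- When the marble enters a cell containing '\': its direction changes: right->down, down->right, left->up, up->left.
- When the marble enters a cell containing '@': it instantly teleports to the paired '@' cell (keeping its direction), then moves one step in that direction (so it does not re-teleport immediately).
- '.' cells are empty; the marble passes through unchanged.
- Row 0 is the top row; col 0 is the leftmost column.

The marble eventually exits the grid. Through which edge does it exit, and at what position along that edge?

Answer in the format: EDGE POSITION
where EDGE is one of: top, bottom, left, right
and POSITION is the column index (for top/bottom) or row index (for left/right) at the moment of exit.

Answer: bottom 1

Derivation:
Step 1: enter (0,1), '.' pass, move down to (1,1)
Step 2: enter (1,1), '.' pass, move down to (2,1)
Step 3: enter (2,1), '@' teleport (2,1)->(4,1), also enter (4,1), move down to (5,1)
Step 4: enter (5,1), '.' pass, move down to (6,1)
Step 5: at (6,1) — EXIT via bottom edge, pos 1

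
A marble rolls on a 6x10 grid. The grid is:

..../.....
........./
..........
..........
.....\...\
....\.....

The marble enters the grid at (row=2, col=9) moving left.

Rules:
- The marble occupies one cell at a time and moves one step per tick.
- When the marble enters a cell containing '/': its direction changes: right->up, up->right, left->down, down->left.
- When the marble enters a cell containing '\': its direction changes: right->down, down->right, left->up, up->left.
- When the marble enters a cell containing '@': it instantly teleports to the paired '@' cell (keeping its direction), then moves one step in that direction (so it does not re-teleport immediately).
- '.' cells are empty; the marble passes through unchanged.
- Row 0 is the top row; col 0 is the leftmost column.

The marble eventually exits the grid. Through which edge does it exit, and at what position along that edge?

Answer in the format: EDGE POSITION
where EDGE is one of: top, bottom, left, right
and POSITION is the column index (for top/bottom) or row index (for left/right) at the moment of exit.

Step 1: enter (2,9), '.' pass, move left to (2,8)
Step 2: enter (2,8), '.' pass, move left to (2,7)
Step 3: enter (2,7), '.' pass, move left to (2,6)
Step 4: enter (2,6), '.' pass, move left to (2,5)
Step 5: enter (2,5), '.' pass, move left to (2,4)
Step 6: enter (2,4), '.' pass, move left to (2,3)
Step 7: enter (2,3), '.' pass, move left to (2,2)
Step 8: enter (2,2), '.' pass, move left to (2,1)
Step 9: enter (2,1), '.' pass, move left to (2,0)
Step 10: enter (2,0), '.' pass, move left to (2,-1)
Step 11: at (2,-1) — EXIT via left edge, pos 2

Answer: left 2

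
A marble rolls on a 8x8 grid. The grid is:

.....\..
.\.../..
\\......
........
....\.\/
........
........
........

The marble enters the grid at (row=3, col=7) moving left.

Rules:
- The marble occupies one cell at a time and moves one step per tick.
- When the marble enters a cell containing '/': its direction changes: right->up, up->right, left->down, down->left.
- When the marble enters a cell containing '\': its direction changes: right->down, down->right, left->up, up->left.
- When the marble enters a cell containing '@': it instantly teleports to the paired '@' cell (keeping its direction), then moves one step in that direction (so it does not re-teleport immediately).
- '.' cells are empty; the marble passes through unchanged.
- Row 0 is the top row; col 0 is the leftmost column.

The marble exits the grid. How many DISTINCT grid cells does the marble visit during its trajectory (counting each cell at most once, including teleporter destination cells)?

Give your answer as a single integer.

Step 1: enter (3,7), '.' pass, move left to (3,6)
Step 2: enter (3,6), '.' pass, move left to (3,5)
Step 3: enter (3,5), '.' pass, move left to (3,4)
Step 4: enter (3,4), '.' pass, move left to (3,3)
Step 5: enter (3,3), '.' pass, move left to (3,2)
Step 6: enter (3,2), '.' pass, move left to (3,1)
Step 7: enter (3,1), '.' pass, move left to (3,0)
Step 8: enter (3,0), '.' pass, move left to (3,-1)
Step 9: at (3,-1) — EXIT via left edge, pos 3
Distinct cells visited: 8 (path length 8)

Answer: 8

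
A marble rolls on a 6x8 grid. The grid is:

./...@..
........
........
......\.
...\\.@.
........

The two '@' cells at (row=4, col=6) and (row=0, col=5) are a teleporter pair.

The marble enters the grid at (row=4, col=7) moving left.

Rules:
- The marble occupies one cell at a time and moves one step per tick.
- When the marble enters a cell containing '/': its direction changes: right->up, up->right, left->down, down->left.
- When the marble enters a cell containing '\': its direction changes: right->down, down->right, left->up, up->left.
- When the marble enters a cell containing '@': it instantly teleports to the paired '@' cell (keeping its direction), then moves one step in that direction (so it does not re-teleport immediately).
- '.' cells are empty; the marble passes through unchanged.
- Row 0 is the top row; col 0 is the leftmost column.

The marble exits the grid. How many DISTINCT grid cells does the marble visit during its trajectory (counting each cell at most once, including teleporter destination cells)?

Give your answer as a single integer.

Step 1: enter (4,7), '.' pass, move left to (4,6)
Step 2: enter (4,6), '@' teleport (4,6)->(0,5), also enter (0,5), move left to (0,4)
Step 3: enter (0,4), '.' pass, move left to (0,3)
Step 4: enter (0,3), '.' pass, move left to (0,2)
Step 5: enter (0,2), '.' pass, move left to (0,1)
Step 6: enter (0,1), '/' deflects left->down, move down to (1,1)
Step 7: enter (1,1), '.' pass, move down to (2,1)
Step 8: enter (2,1), '.' pass, move down to (3,1)
Step 9: enter (3,1), '.' pass, move down to (4,1)
Step 10: enter (4,1), '.' pass, move down to (5,1)
Step 11: enter (5,1), '.' pass, move down to (6,1)
Step 12: at (6,1) — EXIT via bottom edge, pos 1
Distinct cells visited: 12 (path length 12)

Answer: 12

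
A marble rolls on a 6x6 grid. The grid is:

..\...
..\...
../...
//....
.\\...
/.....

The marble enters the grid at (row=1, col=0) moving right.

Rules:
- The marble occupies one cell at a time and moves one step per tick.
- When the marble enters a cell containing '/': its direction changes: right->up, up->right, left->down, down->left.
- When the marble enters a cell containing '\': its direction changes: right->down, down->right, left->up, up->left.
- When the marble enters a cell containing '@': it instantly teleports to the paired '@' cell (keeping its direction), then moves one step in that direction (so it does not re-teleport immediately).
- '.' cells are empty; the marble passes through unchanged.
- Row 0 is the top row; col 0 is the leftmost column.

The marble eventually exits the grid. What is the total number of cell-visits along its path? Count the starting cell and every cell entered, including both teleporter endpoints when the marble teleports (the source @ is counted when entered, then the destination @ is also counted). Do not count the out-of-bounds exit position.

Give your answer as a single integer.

Answer: 6

Derivation:
Step 1: enter (1,0), '.' pass, move right to (1,1)
Step 2: enter (1,1), '.' pass, move right to (1,2)
Step 3: enter (1,2), '\' deflects right->down, move down to (2,2)
Step 4: enter (2,2), '/' deflects down->left, move left to (2,1)
Step 5: enter (2,1), '.' pass, move left to (2,0)
Step 6: enter (2,0), '.' pass, move left to (2,-1)
Step 7: at (2,-1) — EXIT via left edge, pos 2
Path length (cell visits): 6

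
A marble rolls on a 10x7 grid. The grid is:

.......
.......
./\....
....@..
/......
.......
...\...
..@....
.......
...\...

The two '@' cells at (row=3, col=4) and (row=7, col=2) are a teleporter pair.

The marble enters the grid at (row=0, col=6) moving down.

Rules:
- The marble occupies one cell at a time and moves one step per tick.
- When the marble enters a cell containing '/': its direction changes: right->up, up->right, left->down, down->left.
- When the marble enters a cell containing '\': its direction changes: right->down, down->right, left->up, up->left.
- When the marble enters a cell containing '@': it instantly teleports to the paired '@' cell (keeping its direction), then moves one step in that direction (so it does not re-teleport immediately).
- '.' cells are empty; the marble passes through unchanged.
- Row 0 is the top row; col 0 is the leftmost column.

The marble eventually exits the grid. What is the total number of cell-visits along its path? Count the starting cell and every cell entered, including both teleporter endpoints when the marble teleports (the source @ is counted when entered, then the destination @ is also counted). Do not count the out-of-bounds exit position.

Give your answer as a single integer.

Answer: 10

Derivation:
Step 1: enter (0,6), '.' pass, move down to (1,6)
Step 2: enter (1,6), '.' pass, move down to (2,6)
Step 3: enter (2,6), '.' pass, move down to (3,6)
Step 4: enter (3,6), '.' pass, move down to (4,6)
Step 5: enter (4,6), '.' pass, move down to (5,6)
Step 6: enter (5,6), '.' pass, move down to (6,6)
Step 7: enter (6,6), '.' pass, move down to (7,6)
Step 8: enter (7,6), '.' pass, move down to (8,6)
Step 9: enter (8,6), '.' pass, move down to (9,6)
Step 10: enter (9,6), '.' pass, move down to (10,6)
Step 11: at (10,6) — EXIT via bottom edge, pos 6
Path length (cell visits): 10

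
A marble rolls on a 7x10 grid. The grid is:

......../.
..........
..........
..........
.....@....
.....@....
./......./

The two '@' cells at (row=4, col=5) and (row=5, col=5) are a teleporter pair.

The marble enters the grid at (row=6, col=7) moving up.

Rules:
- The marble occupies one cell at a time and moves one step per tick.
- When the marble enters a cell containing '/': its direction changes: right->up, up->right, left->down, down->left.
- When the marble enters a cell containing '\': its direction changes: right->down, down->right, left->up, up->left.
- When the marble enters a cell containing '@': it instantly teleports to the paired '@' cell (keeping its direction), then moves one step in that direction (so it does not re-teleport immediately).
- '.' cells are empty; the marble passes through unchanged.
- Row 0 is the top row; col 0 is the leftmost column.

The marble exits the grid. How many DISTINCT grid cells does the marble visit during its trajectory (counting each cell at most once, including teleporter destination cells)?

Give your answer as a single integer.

Answer: 7

Derivation:
Step 1: enter (6,7), '.' pass, move up to (5,7)
Step 2: enter (5,7), '.' pass, move up to (4,7)
Step 3: enter (4,7), '.' pass, move up to (3,7)
Step 4: enter (3,7), '.' pass, move up to (2,7)
Step 5: enter (2,7), '.' pass, move up to (1,7)
Step 6: enter (1,7), '.' pass, move up to (0,7)
Step 7: enter (0,7), '.' pass, move up to (-1,7)
Step 8: at (-1,7) — EXIT via top edge, pos 7
Distinct cells visited: 7 (path length 7)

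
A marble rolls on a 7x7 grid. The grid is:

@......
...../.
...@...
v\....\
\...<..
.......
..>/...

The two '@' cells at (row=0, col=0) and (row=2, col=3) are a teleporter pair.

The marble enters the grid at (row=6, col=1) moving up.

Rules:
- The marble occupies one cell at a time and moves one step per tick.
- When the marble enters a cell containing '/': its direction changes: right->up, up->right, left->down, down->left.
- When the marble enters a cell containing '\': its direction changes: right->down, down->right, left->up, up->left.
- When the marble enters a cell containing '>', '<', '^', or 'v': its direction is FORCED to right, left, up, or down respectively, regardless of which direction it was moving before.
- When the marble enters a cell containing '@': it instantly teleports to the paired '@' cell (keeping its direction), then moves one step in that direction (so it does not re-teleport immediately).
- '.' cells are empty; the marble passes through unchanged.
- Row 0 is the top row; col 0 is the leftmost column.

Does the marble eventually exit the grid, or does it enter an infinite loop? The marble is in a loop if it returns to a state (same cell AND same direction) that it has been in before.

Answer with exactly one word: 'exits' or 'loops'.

Answer: loops

Derivation:
Step 1: enter (6,1), '.' pass, move up to (5,1)
Step 2: enter (5,1), '.' pass, move up to (4,1)
Step 3: enter (4,1), '.' pass, move up to (3,1)
Step 4: enter (3,1), '\' deflects up->left, move left to (3,0)
Step 5: enter (3,0), 'v' forces left->down, move down to (4,0)
Step 6: enter (4,0), '\' deflects down->right, move right to (4,1)
Step 7: enter (4,1), '.' pass, move right to (4,2)
Step 8: enter (4,2), '.' pass, move right to (4,3)
Step 9: enter (4,3), '.' pass, move right to (4,4)
Step 10: enter (4,4), '<' forces right->left, move left to (4,3)
Step 11: enter (4,3), '.' pass, move left to (4,2)
Step 12: enter (4,2), '.' pass, move left to (4,1)
Step 13: enter (4,1), '.' pass, move left to (4,0)
Step 14: enter (4,0), '\' deflects left->up, move up to (3,0)
Step 15: enter (3,0), 'v' forces up->down, move down to (4,0)
Step 16: at (4,0) dir=down — LOOP DETECTED (seen before)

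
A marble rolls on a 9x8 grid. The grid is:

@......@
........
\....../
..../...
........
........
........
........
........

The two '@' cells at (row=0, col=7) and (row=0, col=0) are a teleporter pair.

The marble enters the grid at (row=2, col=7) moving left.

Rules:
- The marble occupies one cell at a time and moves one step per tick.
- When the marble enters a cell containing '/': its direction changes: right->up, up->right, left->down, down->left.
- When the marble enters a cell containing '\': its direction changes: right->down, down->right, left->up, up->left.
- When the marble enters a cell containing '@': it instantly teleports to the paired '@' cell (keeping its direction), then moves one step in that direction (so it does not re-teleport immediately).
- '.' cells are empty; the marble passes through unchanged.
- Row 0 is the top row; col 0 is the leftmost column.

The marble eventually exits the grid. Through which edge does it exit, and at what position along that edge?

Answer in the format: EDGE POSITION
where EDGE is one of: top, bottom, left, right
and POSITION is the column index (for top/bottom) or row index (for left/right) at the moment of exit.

Answer: bottom 7

Derivation:
Step 1: enter (2,7), '/' deflects left->down, move down to (3,7)
Step 2: enter (3,7), '.' pass, move down to (4,7)
Step 3: enter (4,7), '.' pass, move down to (5,7)
Step 4: enter (5,7), '.' pass, move down to (6,7)
Step 5: enter (6,7), '.' pass, move down to (7,7)
Step 6: enter (7,7), '.' pass, move down to (8,7)
Step 7: enter (8,7), '.' pass, move down to (9,7)
Step 8: at (9,7) — EXIT via bottom edge, pos 7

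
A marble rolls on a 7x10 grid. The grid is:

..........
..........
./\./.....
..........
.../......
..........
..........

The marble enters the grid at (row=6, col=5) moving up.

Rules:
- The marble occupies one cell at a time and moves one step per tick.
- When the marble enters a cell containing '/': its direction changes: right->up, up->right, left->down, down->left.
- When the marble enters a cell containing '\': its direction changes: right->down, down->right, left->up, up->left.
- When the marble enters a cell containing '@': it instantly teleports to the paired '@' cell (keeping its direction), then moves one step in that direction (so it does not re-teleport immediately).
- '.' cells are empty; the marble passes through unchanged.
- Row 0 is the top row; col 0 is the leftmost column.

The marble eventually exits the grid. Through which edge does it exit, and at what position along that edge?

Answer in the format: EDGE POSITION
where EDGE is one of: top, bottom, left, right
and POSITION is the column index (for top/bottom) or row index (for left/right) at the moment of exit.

Answer: top 5

Derivation:
Step 1: enter (6,5), '.' pass, move up to (5,5)
Step 2: enter (5,5), '.' pass, move up to (4,5)
Step 3: enter (4,5), '.' pass, move up to (3,5)
Step 4: enter (3,5), '.' pass, move up to (2,5)
Step 5: enter (2,5), '.' pass, move up to (1,5)
Step 6: enter (1,5), '.' pass, move up to (0,5)
Step 7: enter (0,5), '.' pass, move up to (-1,5)
Step 8: at (-1,5) — EXIT via top edge, pos 5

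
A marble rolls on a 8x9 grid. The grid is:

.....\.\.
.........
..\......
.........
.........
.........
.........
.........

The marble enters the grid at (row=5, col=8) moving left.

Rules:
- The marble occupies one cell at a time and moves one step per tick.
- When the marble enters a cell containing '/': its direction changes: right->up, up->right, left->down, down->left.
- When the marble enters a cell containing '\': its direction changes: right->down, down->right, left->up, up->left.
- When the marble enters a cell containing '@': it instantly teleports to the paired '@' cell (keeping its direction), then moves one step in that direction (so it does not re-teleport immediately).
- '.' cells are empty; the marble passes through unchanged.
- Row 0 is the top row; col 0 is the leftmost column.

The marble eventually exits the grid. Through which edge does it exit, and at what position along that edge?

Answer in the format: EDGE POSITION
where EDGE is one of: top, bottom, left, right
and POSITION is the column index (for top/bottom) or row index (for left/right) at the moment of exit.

Answer: left 5

Derivation:
Step 1: enter (5,8), '.' pass, move left to (5,7)
Step 2: enter (5,7), '.' pass, move left to (5,6)
Step 3: enter (5,6), '.' pass, move left to (5,5)
Step 4: enter (5,5), '.' pass, move left to (5,4)
Step 5: enter (5,4), '.' pass, move left to (5,3)
Step 6: enter (5,3), '.' pass, move left to (5,2)
Step 7: enter (5,2), '.' pass, move left to (5,1)
Step 8: enter (5,1), '.' pass, move left to (5,0)
Step 9: enter (5,0), '.' pass, move left to (5,-1)
Step 10: at (5,-1) — EXIT via left edge, pos 5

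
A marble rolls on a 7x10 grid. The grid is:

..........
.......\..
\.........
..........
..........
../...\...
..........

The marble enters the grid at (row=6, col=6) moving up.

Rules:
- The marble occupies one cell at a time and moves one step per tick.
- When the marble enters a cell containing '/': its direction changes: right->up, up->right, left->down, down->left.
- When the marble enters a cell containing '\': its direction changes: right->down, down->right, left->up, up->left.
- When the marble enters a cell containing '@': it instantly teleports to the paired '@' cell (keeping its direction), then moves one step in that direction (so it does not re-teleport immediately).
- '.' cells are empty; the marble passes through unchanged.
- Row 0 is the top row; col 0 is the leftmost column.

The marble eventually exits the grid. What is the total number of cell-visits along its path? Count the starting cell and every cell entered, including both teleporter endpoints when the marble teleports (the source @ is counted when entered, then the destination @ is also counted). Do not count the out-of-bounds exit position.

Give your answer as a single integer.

Step 1: enter (6,6), '.' pass, move up to (5,6)
Step 2: enter (5,6), '\' deflects up->left, move left to (5,5)
Step 3: enter (5,5), '.' pass, move left to (5,4)
Step 4: enter (5,4), '.' pass, move left to (5,3)
Step 5: enter (5,3), '.' pass, move left to (5,2)
Step 6: enter (5,2), '/' deflects left->down, move down to (6,2)
Step 7: enter (6,2), '.' pass, move down to (7,2)
Step 8: at (7,2) — EXIT via bottom edge, pos 2
Path length (cell visits): 7

Answer: 7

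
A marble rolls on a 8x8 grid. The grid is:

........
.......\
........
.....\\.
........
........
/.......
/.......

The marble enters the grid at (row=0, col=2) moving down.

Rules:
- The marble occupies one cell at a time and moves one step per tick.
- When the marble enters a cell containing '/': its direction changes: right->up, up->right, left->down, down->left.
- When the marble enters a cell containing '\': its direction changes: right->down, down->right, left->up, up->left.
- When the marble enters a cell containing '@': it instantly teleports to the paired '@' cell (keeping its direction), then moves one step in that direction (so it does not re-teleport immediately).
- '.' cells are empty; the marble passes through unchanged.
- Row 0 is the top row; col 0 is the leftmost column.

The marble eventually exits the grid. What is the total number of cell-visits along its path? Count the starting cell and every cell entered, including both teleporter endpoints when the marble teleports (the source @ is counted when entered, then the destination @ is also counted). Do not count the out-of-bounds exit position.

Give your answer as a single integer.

Step 1: enter (0,2), '.' pass, move down to (1,2)
Step 2: enter (1,2), '.' pass, move down to (2,2)
Step 3: enter (2,2), '.' pass, move down to (3,2)
Step 4: enter (3,2), '.' pass, move down to (4,2)
Step 5: enter (4,2), '.' pass, move down to (5,2)
Step 6: enter (5,2), '.' pass, move down to (6,2)
Step 7: enter (6,2), '.' pass, move down to (7,2)
Step 8: enter (7,2), '.' pass, move down to (8,2)
Step 9: at (8,2) — EXIT via bottom edge, pos 2
Path length (cell visits): 8

Answer: 8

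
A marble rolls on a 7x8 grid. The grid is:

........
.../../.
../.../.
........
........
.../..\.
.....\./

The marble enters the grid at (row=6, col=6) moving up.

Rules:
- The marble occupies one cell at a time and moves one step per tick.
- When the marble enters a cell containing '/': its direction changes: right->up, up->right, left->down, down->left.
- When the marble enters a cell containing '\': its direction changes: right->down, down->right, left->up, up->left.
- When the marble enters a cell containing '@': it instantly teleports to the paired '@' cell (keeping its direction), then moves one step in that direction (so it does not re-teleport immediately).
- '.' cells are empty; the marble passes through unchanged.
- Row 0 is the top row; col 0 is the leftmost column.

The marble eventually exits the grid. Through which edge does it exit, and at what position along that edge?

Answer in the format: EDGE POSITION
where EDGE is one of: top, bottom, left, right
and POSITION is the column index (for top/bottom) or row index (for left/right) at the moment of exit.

Answer: bottom 3

Derivation:
Step 1: enter (6,6), '.' pass, move up to (5,6)
Step 2: enter (5,6), '\' deflects up->left, move left to (5,5)
Step 3: enter (5,5), '.' pass, move left to (5,4)
Step 4: enter (5,4), '.' pass, move left to (5,3)
Step 5: enter (5,3), '/' deflects left->down, move down to (6,3)
Step 6: enter (6,3), '.' pass, move down to (7,3)
Step 7: at (7,3) — EXIT via bottom edge, pos 3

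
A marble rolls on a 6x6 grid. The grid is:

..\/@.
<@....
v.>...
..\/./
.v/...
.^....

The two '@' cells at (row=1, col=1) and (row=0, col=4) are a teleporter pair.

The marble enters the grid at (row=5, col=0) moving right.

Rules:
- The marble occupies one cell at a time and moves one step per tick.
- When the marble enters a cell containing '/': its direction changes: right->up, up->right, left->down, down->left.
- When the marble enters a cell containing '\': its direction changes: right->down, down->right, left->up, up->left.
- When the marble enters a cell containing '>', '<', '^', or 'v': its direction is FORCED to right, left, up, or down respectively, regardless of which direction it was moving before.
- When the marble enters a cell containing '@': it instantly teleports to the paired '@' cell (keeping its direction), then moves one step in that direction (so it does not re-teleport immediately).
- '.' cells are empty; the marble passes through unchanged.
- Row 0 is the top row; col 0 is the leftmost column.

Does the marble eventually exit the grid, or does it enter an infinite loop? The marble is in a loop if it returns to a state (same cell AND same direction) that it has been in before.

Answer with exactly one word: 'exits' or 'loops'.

Step 1: enter (5,0), '.' pass, move right to (5,1)
Step 2: enter (5,1), '^' forces right->up, move up to (4,1)
Step 3: enter (4,1), 'v' forces up->down, move down to (5,1)
Step 4: enter (5,1), '^' forces down->up, move up to (4,1)
Step 5: at (4,1) dir=up — LOOP DETECTED (seen before)

Answer: loops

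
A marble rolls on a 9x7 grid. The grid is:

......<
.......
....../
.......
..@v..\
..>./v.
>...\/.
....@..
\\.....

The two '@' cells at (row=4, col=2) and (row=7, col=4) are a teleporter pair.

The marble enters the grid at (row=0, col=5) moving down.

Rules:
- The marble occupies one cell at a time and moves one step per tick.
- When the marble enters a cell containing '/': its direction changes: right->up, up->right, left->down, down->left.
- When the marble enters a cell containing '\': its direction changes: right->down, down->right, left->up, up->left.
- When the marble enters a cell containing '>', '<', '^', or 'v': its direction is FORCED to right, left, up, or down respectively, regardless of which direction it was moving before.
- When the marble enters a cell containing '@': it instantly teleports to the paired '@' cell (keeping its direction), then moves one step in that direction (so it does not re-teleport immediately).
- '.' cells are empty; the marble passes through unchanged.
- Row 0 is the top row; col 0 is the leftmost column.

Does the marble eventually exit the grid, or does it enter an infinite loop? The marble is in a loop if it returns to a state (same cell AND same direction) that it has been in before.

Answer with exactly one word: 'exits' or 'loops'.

Answer: loops

Derivation:
Step 1: enter (0,5), '.' pass, move down to (1,5)
Step 2: enter (1,5), '.' pass, move down to (2,5)
Step 3: enter (2,5), '.' pass, move down to (3,5)
Step 4: enter (3,5), '.' pass, move down to (4,5)
Step 5: enter (4,5), '.' pass, move down to (5,5)
Step 6: enter (5,5), 'v' forces down->down, move down to (6,5)
Step 7: enter (6,5), '/' deflects down->left, move left to (6,4)
Step 8: enter (6,4), '\' deflects left->up, move up to (5,4)
Step 9: enter (5,4), '/' deflects up->right, move right to (5,5)
Step 10: enter (5,5), 'v' forces right->down, move down to (6,5)
Step 11: at (6,5) dir=down — LOOP DETECTED (seen before)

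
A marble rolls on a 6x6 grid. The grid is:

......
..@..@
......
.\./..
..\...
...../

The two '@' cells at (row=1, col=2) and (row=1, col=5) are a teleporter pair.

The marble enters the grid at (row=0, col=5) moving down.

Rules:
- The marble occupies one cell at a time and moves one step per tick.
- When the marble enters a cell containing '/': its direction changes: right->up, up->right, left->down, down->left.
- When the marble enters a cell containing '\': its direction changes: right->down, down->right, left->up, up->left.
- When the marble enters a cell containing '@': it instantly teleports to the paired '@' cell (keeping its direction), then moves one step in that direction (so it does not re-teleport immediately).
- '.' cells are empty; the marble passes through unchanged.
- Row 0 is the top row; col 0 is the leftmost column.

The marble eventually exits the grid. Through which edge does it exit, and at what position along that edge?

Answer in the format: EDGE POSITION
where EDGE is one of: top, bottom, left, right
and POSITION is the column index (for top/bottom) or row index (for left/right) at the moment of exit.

Step 1: enter (0,5), '.' pass, move down to (1,5)
Step 2: enter (1,5), '@' teleport (1,5)->(1,2), also enter (1,2), move down to (2,2)
Step 3: enter (2,2), '.' pass, move down to (3,2)
Step 4: enter (3,2), '.' pass, move down to (4,2)
Step 5: enter (4,2), '\' deflects down->right, move right to (4,3)
Step 6: enter (4,3), '.' pass, move right to (4,4)
Step 7: enter (4,4), '.' pass, move right to (4,5)
Step 8: enter (4,5), '.' pass, move right to (4,6)
Step 9: at (4,6) — EXIT via right edge, pos 4

Answer: right 4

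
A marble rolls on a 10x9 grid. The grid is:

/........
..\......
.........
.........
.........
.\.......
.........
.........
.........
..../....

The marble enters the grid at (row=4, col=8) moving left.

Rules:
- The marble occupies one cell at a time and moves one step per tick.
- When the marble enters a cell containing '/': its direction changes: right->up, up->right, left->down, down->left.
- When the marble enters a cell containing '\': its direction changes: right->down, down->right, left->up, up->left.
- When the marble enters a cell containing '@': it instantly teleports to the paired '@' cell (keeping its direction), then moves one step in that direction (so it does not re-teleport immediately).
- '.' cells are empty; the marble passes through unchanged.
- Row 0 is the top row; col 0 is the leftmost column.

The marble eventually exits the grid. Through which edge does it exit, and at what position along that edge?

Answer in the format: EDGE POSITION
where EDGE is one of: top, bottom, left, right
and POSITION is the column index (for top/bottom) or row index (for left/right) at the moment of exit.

Step 1: enter (4,8), '.' pass, move left to (4,7)
Step 2: enter (4,7), '.' pass, move left to (4,6)
Step 3: enter (4,6), '.' pass, move left to (4,5)
Step 4: enter (4,5), '.' pass, move left to (4,4)
Step 5: enter (4,4), '.' pass, move left to (4,3)
Step 6: enter (4,3), '.' pass, move left to (4,2)
Step 7: enter (4,2), '.' pass, move left to (4,1)
Step 8: enter (4,1), '.' pass, move left to (4,0)
Step 9: enter (4,0), '.' pass, move left to (4,-1)
Step 10: at (4,-1) — EXIT via left edge, pos 4

Answer: left 4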